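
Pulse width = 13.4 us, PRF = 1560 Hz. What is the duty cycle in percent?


DC = 13.4e-6 * 1560 * 100 = 2.09%

2.09%


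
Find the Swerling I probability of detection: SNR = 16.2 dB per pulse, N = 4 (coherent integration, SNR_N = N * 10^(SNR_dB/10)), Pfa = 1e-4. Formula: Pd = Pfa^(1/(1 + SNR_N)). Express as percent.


SNR_lin = 10^(16.2/10) = 41.68694
SNR_N = 4 * 41.68694 = 166.74776
1/(1 + SNR_N) = 1/167.74776 = 0.0059613
Pd = (1e-4)^0.0059613 = 0.94657
Pd = 94.7%

94.7%


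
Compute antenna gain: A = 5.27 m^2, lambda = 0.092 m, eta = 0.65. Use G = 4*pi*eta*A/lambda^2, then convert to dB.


G_linear = 4*pi*0.65*5.27/0.092^2 = 5085.79
G_dB = 10*log10(5085.79) = 37.1 dB

37.1 dB


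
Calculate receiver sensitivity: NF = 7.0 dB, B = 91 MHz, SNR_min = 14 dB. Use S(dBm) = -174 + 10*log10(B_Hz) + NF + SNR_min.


10*log10(91000000.0) = 79.59
S = -174 + 79.59 + 7.0 + 14 = -73.4 dBm

-73.4 dBm


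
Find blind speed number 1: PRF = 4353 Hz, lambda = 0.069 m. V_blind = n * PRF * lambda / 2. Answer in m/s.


V_blind = 1 * 4353 * 0.069 / 2 = 150.2 m/s

150.2 m/s


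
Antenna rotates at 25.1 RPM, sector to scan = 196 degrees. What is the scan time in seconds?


t = 196 / (25.1 * 360) * 60 = 1.3 s

1.3 s


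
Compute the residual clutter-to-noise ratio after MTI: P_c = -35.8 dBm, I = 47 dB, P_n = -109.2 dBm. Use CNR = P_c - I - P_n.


CNR = -35.8 - 47 - (-109.2) = 26.4 dB

26.4 dB


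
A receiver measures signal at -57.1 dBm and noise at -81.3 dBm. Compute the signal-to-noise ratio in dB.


SNR = -57.1 - (-81.3) = 24.2 dB

24.2 dB


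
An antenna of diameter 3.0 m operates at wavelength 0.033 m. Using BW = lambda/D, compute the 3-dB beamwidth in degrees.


BW_rad = 0.033 / 3.0 = 0.011
BW_deg = 0.63 degrees

0.63 degrees


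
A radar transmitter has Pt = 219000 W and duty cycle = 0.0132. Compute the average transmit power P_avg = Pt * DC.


P_avg = 219000 * 0.0132 = 2890.8 W

2890.8 W


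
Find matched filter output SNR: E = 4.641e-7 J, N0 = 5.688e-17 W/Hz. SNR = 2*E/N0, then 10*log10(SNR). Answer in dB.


SNR_lin = 2 * 4.641e-7 / 5.688e-17 = 1.632e10
SNR_dB = 10*log10(1.632e10) = 102.1 dB

102.1 dB


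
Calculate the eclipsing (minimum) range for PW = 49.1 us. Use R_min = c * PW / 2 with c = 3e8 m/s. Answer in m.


R_min = 3e8 * 49.1e-6 / 2 = 7365.0 m

7365.0 m


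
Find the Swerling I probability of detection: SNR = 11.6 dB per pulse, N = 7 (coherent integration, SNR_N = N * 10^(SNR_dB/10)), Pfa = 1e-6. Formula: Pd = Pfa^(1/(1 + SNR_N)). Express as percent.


SNR_lin = 10^(11.6/10) = 14.4544
SNR_N = 7 * 14.4544 = 101.1808
1/(1 + SNR_N) = 1/102.1808 = 0.0097866
Pd = (1e-6)^0.0097866 = 0.87354
Pd = 87.4%

87.4%


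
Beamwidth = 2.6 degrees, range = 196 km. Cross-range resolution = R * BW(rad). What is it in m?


BW_rad = 0.045378561
CR = 196000 * 0.045378561 = 8894.2 m

8894.2 m


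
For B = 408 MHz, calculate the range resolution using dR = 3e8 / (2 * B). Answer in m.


dR = 3e8 / (2 * 408000000.0) = 0.37 m

0.37 m


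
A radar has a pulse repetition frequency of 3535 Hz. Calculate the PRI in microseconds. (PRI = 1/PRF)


PRI = 1/3535 = 0.0002828854 s = 282.9 us

282.9 us


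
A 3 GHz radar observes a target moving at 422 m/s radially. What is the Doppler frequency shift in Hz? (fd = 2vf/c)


fd = 2 * 422 * 3000000000.0 / 3e8 = 8440.0 Hz

8440.0 Hz


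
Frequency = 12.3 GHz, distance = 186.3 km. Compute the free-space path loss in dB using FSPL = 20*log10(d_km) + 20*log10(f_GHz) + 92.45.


20*log10(186.3) = 45.4
20*log10(12.3) = 21.8
FSPL = 159.7 dB

159.7 dB


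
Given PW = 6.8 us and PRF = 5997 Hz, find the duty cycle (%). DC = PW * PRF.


DC = 6.8e-6 * 5997 * 100 = 4.08%

4.08%


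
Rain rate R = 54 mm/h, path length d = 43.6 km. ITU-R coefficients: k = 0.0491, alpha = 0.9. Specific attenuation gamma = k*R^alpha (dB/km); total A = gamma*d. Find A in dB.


gamma = 0.0491 * 54^0.9 = 1.779245 dB/km
A = 1.779245 * 43.6 = 77.58 dB

77.58 dB


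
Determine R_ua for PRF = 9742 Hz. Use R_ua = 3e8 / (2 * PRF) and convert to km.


R_ua = 3e8 / (2 * 9742) = 15397.2 m = 15.4 km

15.4 km


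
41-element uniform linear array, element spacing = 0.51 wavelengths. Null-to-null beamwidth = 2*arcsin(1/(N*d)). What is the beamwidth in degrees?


1/(N*d) = 1/(41*0.51) = 0.047824
BW = 2*arcsin(0.047824) = 5.5 degrees

5.5 degrees


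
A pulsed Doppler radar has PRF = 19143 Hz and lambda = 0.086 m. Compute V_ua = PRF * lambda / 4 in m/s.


V_ua = 19143 * 0.086 / 4 = 411.6 m/s

411.6 m/s


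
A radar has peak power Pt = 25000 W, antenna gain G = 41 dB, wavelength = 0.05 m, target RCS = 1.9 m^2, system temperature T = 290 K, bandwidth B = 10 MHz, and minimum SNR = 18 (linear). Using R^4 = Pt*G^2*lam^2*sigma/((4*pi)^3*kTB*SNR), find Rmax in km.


G_lin = 10^(41/10) = 12589.254118
R^4 = 25000 * 12589.254118^2 * 0.05^2 * 1.9 / ((4*pi)^3 * 1.38e-23 * 290 * 10000000.0 * 18)
R^4 = 1.3166e19 m^4
R_max = (1.3166e19)^(1/4) = 60237.0 m = 60.2 km

60.2 km


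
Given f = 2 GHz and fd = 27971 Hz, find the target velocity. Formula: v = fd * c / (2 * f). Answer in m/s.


v = 27971 * 3e8 / (2 * 2000000000.0) = 2097.8 m/s

2097.8 m/s


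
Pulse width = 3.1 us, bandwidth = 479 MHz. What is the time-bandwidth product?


TBP = 3.1 * 479 = 1484.9

1484.9


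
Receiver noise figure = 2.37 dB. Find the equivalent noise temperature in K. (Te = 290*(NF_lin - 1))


NF_lin = 10^(2.37/10) = 1.725838
Te = 290 * (1.725838 - 1) = 210.5 K

210.5 K


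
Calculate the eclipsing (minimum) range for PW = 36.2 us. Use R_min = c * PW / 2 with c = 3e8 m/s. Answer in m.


R_min = 3e8 * 36.2e-6 / 2 = 5430.0 m

5430.0 m


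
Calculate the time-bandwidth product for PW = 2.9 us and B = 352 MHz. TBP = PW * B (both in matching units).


TBP = 2.9 * 352 = 1020.8

1020.8


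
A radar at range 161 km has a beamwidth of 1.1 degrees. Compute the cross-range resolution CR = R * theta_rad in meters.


BW_rad = 0.019198622
CR = 161000 * 0.019198622 = 3091.0 m

3091.0 m


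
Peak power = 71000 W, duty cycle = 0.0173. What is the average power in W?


P_avg = 71000 * 0.0173 = 1228.3 W

1228.3 W


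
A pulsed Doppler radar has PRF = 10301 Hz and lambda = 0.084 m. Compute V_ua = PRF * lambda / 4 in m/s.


V_ua = 10301 * 0.084 / 4 = 216.3 m/s

216.3 m/s


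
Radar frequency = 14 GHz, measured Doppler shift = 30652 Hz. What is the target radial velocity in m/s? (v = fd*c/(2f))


v = 30652 * 3e8 / (2 * 14000000000.0) = 328.4 m/s

328.4 m/s


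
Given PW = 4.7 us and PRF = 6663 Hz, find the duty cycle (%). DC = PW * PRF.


DC = 4.7e-6 * 6663 * 100 = 3.13%

3.13%


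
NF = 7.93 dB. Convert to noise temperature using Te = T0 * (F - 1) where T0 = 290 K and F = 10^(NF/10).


NF_lin = 10^(7.93/10) = 6.20869
Te = 290 * (6.20869 - 1) = 1510.5 K

1510.5 K


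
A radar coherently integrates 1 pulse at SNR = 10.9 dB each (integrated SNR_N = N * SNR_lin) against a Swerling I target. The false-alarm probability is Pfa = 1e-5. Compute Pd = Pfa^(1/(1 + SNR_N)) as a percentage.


SNR_lin = 10^(10.9/10) = 12.30269
SNR_N = 1 * 12.30269 = 12.30269
1/(1 + SNR_N) = 1/13.30269 = 0.0751728
Pd = (1e-5)^0.0751728 = 0.42086
Pd = 42.1%

42.1%


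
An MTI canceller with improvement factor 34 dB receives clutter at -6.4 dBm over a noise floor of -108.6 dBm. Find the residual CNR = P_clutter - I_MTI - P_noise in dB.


CNR = -6.4 - 34 - (-108.6) = 68.2 dB

68.2 dB


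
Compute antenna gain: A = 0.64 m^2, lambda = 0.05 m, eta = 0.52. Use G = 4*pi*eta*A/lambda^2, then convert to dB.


G_linear = 4*pi*0.52*0.64/0.05^2 = 1672.84
G_dB = 10*log10(1672.84) = 32.2 dB

32.2 dB


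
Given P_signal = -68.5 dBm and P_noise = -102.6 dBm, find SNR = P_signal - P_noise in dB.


SNR = -68.5 - (-102.6) = 34.1 dB

34.1 dB


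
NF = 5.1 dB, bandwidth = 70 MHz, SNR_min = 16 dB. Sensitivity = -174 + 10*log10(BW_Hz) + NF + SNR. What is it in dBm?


10*log10(70000000.0) = 78.45
S = -174 + 78.45 + 5.1 + 16 = -74.4 dBm

-74.4 dBm


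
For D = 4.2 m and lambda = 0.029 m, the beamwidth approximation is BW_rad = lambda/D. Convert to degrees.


BW_rad = 0.029 / 4.2 = 0.006905
BW_deg = 0.4 degrees

0.4 degrees


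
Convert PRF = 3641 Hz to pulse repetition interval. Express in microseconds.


PRI = 1/3641 = 0.0002746498 s = 274.6 us

274.6 us


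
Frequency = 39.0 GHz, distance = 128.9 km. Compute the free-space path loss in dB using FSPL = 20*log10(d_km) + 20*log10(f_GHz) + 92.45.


20*log10(128.9) = 42.21
20*log10(39.0) = 31.82
FSPL = 166.5 dB

166.5 dB


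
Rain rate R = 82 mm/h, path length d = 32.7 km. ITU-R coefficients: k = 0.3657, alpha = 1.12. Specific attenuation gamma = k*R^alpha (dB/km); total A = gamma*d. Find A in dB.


gamma = 0.3657 * 82^1.12 = 50.885785 dB/km
A = 50.885785 * 32.7 = 1663.97 dB

1663.97 dB


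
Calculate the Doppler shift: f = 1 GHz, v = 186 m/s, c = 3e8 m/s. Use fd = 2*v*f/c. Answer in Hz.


fd = 2 * 186 * 1000000000.0 / 3e8 = 1240.0 Hz

1240.0 Hz


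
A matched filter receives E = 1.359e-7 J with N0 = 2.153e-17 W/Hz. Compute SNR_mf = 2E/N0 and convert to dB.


SNR_lin = 2 * 1.359e-7 / 2.153e-17 = 1.262e10
SNR_dB = 10*log10(1.262e10) = 101.0 dB

101.0 dB


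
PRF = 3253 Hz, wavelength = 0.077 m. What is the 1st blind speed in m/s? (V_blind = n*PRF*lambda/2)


V_blind = 1 * 3253 * 0.077 / 2 = 125.2 m/s

125.2 m/s


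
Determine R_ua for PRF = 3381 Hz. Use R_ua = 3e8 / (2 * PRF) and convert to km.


R_ua = 3e8 / (2 * 3381) = 44365.6 m = 44.4 km

44.4 km


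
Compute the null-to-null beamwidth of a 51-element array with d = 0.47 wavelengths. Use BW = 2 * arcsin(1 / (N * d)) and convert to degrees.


1/(N*d) = 1/(51*0.47) = 0.041719
BW = 2*arcsin(0.041719) = 4.8 degrees

4.8 degrees


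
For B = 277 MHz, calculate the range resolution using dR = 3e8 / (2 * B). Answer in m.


dR = 3e8 / (2 * 277000000.0) = 0.54 m

0.54 m


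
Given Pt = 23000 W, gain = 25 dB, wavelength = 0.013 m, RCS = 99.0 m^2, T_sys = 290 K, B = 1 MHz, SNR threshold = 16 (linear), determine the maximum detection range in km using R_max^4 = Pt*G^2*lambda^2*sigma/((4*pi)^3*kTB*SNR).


G_lin = 10^(25/10) = 316.227766
R^4 = 23000 * 316.227766^2 * 0.013^2 * 99.0 / ((4*pi)^3 * 1.38e-23 * 290 * 1000000.0 * 16)
R^4 = 3.02847e17 m^4
R_max = (3.02847e17)^(1/4) = 23458.8 m = 23.5 km

23.5 km


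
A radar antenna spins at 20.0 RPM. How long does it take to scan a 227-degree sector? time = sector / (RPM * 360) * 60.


t = 227 / (20.0 * 360) * 60 = 1.89 s

1.89 s


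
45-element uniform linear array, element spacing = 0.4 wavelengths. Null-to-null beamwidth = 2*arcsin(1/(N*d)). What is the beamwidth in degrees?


1/(N*d) = 1/(45*0.4) = 0.055556
BW = 2*arcsin(0.055556) = 6.4 degrees

6.4 degrees


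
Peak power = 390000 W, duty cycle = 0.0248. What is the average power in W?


P_avg = 390000 * 0.0248 = 9672.0 W

9672.0 W


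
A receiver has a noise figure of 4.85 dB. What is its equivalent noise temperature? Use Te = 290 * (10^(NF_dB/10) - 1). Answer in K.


NF_lin = 10^(4.85/10) = 3.054921
Te = 290 * (3.054921 - 1) = 595.9 K

595.9 K


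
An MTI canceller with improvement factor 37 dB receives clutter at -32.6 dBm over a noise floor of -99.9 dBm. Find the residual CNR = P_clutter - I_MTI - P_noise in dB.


CNR = -32.6 - 37 - (-99.9) = 30.3 dB

30.3 dB


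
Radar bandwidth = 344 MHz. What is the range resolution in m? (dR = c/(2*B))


dR = 3e8 / (2 * 344000000.0) = 0.44 m

0.44 m


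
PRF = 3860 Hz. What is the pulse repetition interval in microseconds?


PRI = 1/3860 = 0.0002590674 s = 259.1 us

259.1 us


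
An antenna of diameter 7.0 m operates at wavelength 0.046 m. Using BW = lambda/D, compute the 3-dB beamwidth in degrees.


BW_rad = 0.046 / 7.0 = 0.006571
BW_deg = 0.38 degrees

0.38 degrees


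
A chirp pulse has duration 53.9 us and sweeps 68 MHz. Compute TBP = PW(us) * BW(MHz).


TBP = 53.9 * 68 = 3665.2

3665.2


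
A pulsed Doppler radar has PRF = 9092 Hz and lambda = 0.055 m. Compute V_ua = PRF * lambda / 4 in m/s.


V_ua = 9092 * 0.055 / 4 = 125.0 m/s

125.0 m/s


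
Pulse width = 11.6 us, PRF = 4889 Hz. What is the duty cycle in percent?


DC = 11.6e-6 * 4889 * 100 = 5.67%

5.67%


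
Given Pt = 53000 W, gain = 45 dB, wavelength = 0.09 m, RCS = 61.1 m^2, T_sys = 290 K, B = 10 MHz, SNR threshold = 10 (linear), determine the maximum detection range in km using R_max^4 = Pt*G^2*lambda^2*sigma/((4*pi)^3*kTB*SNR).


G_lin = 10^(45/10) = 31622.776602
R^4 = 53000 * 31622.776602^2 * 0.09^2 * 61.1 / ((4*pi)^3 * 1.38e-23 * 290 * 10000000.0 * 10)
R^4 = 3.3029e22 m^4
R_max = (3.3029e22)^(1/4) = 426308.4 m = 426.3 km

426.3 km


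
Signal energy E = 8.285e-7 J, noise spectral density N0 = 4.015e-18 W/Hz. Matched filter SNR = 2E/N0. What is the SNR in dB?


SNR_lin = 2 * 8.285e-7 / 4.015e-18 = 4.127e11
SNR_dB = 10*log10(4.127e11) = 116.2 dB

116.2 dB


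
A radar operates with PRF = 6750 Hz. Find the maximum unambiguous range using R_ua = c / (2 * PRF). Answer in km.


R_ua = 3e8 / (2 * 6750) = 22222.2 m = 22.2 km

22.2 km


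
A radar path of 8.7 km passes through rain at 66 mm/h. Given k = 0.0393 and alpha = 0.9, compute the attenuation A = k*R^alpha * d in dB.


gamma = 0.0393 * 66^0.9 = 1.706012 dB/km
A = 1.706012 * 8.7 = 14.84 dB

14.84 dB


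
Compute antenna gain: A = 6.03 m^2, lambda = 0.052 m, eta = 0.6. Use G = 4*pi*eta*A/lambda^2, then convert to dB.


G_linear = 4*pi*0.6*6.03/0.052^2 = 16814.03
G_dB = 10*log10(16814.03) = 42.3 dB

42.3 dB


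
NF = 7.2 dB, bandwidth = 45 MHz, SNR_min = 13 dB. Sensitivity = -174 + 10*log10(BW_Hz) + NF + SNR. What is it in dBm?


10*log10(45000000.0) = 76.53
S = -174 + 76.53 + 7.2 + 13 = -77.3 dBm

-77.3 dBm


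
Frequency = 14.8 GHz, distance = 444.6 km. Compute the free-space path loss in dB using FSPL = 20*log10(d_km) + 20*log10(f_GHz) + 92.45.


20*log10(444.6) = 52.96
20*log10(14.8) = 23.41
FSPL = 168.8 dB

168.8 dB


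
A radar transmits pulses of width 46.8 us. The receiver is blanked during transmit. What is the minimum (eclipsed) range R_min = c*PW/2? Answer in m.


R_min = 3e8 * 46.8e-6 / 2 = 7020.0 m

7020.0 m


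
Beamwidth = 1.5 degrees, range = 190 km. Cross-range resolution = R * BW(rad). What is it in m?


BW_rad = 0.026179939
CR = 190000 * 0.026179939 = 4974.2 m

4974.2 m


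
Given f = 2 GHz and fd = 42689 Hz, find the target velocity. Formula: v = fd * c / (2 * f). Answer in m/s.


v = 42689 * 3e8 / (2 * 2000000000.0) = 3201.7 m/s

3201.7 m/s


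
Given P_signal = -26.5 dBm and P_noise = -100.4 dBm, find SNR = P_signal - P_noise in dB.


SNR = -26.5 - (-100.4) = 73.9 dB

73.9 dB


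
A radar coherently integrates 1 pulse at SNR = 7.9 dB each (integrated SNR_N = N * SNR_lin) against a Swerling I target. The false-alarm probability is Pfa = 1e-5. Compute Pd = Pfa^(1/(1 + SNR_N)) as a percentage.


SNR_lin = 10^(7.9/10) = 6.16595
SNR_N = 1 * 6.16595 = 6.16595
1/(1 + SNR_N) = 1/7.16595 = 0.1395488
Pd = (1e-5)^0.1395488 = 0.20057
Pd = 20.1%

20.1%


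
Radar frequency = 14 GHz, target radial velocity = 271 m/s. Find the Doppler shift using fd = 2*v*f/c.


fd = 2 * 271 * 14000000000.0 / 3e8 = 25293.3 Hz

25293.3 Hz


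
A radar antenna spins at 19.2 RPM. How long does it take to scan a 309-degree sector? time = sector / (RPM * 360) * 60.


t = 309 / (19.2 * 360) * 60 = 2.68 s

2.68 s


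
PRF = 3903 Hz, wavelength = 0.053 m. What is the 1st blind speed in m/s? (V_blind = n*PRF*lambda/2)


V_blind = 1 * 3903 * 0.053 / 2 = 103.4 m/s

103.4 m/s


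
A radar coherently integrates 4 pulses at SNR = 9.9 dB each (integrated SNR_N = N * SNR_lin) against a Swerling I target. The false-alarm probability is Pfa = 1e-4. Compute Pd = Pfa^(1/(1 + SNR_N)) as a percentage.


SNR_lin = 10^(9.9/10) = 9.77237
SNR_N = 4 * 9.77237 = 39.08948
1/(1 + SNR_N) = 1/40.08948 = 0.0249442
Pd = (1e-4)^0.0249442 = 0.79474
Pd = 79.5%

79.5%


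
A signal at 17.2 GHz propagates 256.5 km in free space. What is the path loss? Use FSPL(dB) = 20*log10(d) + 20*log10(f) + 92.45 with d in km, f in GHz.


20*log10(256.5) = 48.18
20*log10(17.2) = 24.71
FSPL = 165.3 dB

165.3 dB


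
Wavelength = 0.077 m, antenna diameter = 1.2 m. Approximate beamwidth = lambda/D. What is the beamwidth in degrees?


BW_rad = 0.077 / 1.2 = 0.064167
BW_deg = 3.68 degrees

3.68 degrees


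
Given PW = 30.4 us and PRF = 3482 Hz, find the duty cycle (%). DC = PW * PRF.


DC = 30.4e-6 * 3482 * 100 = 10.59%

10.59%


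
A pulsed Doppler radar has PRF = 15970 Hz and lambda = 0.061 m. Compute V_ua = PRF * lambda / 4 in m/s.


V_ua = 15970 * 0.061 / 4 = 243.5 m/s

243.5 m/s


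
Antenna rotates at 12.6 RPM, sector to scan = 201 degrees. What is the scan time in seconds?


t = 201 / (12.6 * 360) * 60 = 2.66 s

2.66 s


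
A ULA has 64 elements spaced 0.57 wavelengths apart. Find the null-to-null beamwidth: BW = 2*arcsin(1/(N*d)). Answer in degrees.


1/(N*d) = 1/(64*0.57) = 0.027412
BW = 2*arcsin(0.027412) = 3.1 degrees

3.1 degrees


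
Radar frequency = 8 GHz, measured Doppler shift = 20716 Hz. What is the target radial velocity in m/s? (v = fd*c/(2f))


v = 20716 * 3e8 / (2 * 8000000000.0) = 388.4 m/s

388.4 m/s


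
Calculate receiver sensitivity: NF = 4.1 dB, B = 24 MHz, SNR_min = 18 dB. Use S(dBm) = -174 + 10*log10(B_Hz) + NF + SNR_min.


10*log10(24000000.0) = 73.8
S = -174 + 73.8 + 4.1 + 18 = -78.1 dBm

-78.1 dBm


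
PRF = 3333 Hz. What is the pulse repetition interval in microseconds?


PRI = 1/3333 = 0.00030003 s = 300.0 us

300.0 us


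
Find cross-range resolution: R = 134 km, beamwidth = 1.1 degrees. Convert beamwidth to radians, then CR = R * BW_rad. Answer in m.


BW_rad = 0.019198622
CR = 134000 * 0.019198622 = 2572.6 m

2572.6 m


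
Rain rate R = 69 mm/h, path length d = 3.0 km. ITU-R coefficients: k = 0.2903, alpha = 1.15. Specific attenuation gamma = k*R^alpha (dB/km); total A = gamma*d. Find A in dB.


gamma = 0.2903 * 69^1.15 = 37.802758 dB/km
A = 37.802758 * 3.0 = 113.41 dB

113.41 dB


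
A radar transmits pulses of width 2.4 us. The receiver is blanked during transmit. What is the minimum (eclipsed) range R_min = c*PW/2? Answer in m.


R_min = 3e8 * 2.4e-6 / 2 = 360.0 m

360.0 m


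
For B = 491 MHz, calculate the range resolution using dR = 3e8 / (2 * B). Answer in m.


dR = 3e8 / (2 * 491000000.0) = 0.31 m

0.31 m


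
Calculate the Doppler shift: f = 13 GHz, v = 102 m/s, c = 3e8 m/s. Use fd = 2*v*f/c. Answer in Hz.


fd = 2 * 102 * 13000000000.0 / 3e8 = 8840.0 Hz

8840.0 Hz


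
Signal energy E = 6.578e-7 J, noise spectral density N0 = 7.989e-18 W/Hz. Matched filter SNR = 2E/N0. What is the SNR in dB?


SNR_lin = 2 * 6.578e-7 / 7.989e-18 = 1.647e11
SNR_dB = 10*log10(1.647e11) = 112.2 dB

112.2 dB


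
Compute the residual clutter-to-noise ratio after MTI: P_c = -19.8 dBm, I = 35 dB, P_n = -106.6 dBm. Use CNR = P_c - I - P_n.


CNR = -19.8 - 35 - (-106.6) = 51.8 dB

51.8 dB


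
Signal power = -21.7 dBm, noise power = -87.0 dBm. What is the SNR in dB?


SNR = -21.7 - (-87.0) = 65.3 dB

65.3 dB


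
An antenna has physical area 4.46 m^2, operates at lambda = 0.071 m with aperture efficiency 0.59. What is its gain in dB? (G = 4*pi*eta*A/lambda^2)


G_linear = 4*pi*0.59*4.46/0.071^2 = 6559.64
G_dB = 10*log10(6559.64) = 38.2 dB

38.2 dB


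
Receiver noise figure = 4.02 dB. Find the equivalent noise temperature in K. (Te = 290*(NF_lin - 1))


NF_lin = 10^(4.02/10) = 2.523481
Te = 290 * (2.523481 - 1) = 441.8 K

441.8 K


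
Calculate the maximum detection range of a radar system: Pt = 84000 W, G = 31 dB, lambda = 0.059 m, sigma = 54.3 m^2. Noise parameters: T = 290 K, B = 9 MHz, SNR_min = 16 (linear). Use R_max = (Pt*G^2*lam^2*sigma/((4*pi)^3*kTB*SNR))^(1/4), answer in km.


G_lin = 10^(31/10) = 1258.925412
R^4 = 84000 * 1258.925412^2 * 0.059^2 * 54.3 / ((4*pi)^3 * 1.38e-23 * 290 * 9000000.0 * 16)
R^4 = 2.20046e19 m^4
R_max = (2.20046e19)^(1/4) = 68490.2 m = 68.5 km

68.5 km


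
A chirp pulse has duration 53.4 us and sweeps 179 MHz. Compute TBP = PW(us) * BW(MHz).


TBP = 53.4 * 179 = 9558.6

9558.6


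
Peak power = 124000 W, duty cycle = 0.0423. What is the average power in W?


P_avg = 124000 * 0.0423 = 5245.2 W

5245.2 W


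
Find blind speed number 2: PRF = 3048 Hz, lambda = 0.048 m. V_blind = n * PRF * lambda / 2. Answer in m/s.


V_blind = 2 * 3048 * 0.048 / 2 = 146.3 m/s

146.3 m/s


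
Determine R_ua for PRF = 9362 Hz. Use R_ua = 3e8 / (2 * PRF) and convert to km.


R_ua = 3e8 / (2 * 9362) = 16022.2 m = 16.0 km

16.0 km


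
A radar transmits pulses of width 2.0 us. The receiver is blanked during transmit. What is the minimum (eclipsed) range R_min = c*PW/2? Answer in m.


R_min = 3e8 * 2.0e-6 / 2 = 300.0 m

300.0 m


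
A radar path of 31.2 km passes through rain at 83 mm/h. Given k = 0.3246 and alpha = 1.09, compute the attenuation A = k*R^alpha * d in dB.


gamma = 0.3246 * 83^1.09 = 40.099932 dB/km
A = 40.099932 * 31.2 = 1251.12 dB

1251.12 dB


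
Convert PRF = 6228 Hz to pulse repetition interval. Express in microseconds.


PRI = 1/6228 = 0.0001605652 s = 160.6 us

160.6 us


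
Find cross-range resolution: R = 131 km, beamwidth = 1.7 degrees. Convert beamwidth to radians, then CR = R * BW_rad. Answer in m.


BW_rad = 0.029670597
CR = 131000 * 0.029670597 = 3886.8 m

3886.8 m


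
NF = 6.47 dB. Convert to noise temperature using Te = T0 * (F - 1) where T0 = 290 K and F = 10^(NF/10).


NF_lin = 10^(6.47/10) = 4.436086
Te = 290 * (4.436086 - 1) = 996.5 K

996.5 K


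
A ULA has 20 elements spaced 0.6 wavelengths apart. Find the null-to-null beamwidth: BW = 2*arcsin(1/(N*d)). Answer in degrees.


1/(N*d) = 1/(20*0.6) = 0.083333
BW = 2*arcsin(0.083333) = 9.6 degrees

9.6 degrees


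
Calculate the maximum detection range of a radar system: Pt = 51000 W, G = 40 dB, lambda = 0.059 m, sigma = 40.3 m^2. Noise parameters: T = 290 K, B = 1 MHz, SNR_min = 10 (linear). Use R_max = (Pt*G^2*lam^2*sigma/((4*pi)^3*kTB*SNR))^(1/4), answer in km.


G_lin = 10^(40/10) = 10000.0
R^4 = 51000 * 10000.0^2 * 0.059^2 * 40.3 / ((4*pi)^3 * 1.38e-23 * 290 * 1000000.0 * 10)
R^4 = 9.00892e21 m^4
R_max = (9.00892e21)^(1/4) = 308083.3 m = 308.1 km

308.1 km


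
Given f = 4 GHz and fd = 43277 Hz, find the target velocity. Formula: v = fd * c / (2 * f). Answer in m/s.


v = 43277 * 3e8 / (2 * 4000000000.0) = 1622.9 m/s

1622.9 m/s


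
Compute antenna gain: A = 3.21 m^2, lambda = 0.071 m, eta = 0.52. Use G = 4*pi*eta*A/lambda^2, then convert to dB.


G_linear = 4*pi*0.52*3.21/0.071^2 = 4161.04
G_dB = 10*log10(4161.04) = 36.2 dB

36.2 dB


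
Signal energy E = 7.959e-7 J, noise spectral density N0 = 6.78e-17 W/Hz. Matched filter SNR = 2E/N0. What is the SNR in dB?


SNR_lin = 2 * 7.959e-7 / 6.78e-17 = 2.348e10
SNR_dB = 10*log10(2.348e10) = 103.7 dB

103.7 dB


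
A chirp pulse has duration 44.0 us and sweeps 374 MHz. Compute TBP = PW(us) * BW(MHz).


TBP = 44.0 * 374 = 16456.0

16456.0


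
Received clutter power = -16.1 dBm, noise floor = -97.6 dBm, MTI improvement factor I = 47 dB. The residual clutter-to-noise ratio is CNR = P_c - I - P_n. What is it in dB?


CNR = -16.1 - 47 - (-97.6) = 34.5 dB

34.5 dB


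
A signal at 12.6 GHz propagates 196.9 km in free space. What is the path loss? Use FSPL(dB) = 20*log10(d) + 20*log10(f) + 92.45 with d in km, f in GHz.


20*log10(196.9) = 45.88
20*log10(12.6) = 22.01
FSPL = 160.3 dB

160.3 dB


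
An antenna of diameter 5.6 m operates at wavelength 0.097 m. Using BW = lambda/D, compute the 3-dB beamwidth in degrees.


BW_rad = 0.097 / 5.6 = 0.017321
BW_deg = 0.99 degrees

0.99 degrees


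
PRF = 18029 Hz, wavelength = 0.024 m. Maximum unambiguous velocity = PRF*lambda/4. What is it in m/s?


V_ua = 18029 * 0.024 / 4 = 108.2 m/s

108.2 m/s


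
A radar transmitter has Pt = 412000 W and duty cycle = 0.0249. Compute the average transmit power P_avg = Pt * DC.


P_avg = 412000 * 0.0249 = 10258.8 W

10258.8 W


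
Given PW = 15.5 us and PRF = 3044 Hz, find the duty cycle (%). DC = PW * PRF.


DC = 15.5e-6 * 3044 * 100 = 4.72%

4.72%


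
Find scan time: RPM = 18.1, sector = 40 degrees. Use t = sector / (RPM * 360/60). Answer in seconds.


t = 40 / (18.1 * 360) * 60 = 0.37 s

0.37 s


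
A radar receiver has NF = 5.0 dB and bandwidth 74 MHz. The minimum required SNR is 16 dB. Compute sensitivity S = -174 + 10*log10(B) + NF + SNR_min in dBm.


10*log10(74000000.0) = 78.69
S = -174 + 78.69 + 5.0 + 16 = -74.3 dBm

-74.3 dBm


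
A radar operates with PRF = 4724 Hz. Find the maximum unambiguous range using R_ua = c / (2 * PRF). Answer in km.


R_ua = 3e8 / (2 * 4724) = 31752.8 m = 31.8 km

31.8 km


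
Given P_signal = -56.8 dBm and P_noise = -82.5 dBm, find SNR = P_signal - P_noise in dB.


SNR = -56.8 - (-82.5) = 25.7 dB

25.7 dB


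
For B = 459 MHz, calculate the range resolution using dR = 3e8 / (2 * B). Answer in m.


dR = 3e8 / (2 * 459000000.0) = 0.33 m

0.33 m


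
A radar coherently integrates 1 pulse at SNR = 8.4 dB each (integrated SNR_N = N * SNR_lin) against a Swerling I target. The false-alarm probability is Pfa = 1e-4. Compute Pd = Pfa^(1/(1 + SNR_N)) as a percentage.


SNR_lin = 10^(8.4/10) = 6.91831
SNR_N = 1 * 6.91831 = 6.91831
1/(1 + SNR_N) = 1/7.91831 = 0.1262896
Pd = (1e-4)^0.1262896 = 0.31249
Pd = 31.2%

31.2%


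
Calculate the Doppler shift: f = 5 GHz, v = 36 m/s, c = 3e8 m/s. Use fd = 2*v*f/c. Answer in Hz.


fd = 2 * 36 * 5000000000.0 / 3e8 = 1200.0 Hz

1200.0 Hz


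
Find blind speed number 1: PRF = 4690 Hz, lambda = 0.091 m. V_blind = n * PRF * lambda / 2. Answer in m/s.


V_blind = 1 * 4690 * 0.091 / 2 = 213.4 m/s

213.4 m/s


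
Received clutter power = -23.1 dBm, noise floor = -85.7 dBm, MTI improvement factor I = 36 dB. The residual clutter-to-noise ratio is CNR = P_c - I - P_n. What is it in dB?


CNR = -23.1 - 36 - (-85.7) = 26.6 dB

26.6 dB


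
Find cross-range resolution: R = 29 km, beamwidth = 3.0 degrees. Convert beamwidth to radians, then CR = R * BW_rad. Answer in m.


BW_rad = 0.052359878
CR = 29000 * 0.052359878 = 1518.4 m

1518.4 m


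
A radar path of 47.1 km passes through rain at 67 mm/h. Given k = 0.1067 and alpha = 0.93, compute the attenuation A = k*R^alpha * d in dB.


gamma = 0.1067 * 67^0.93 = 5.326157 dB/km
A = 5.326157 * 47.1 = 250.86 dB

250.86 dB


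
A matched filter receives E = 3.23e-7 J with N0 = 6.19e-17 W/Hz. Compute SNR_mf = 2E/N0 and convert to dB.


SNR_lin = 2 * 3.23e-7 / 6.19e-17 = 1.044e10
SNR_dB = 10*log10(1.044e10) = 100.2 dB

100.2 dB


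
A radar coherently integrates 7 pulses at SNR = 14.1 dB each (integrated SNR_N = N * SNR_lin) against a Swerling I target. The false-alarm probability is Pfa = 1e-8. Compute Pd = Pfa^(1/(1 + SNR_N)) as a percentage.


SNR_lin = 10^(14.1/10) = 25.70396
SNR_N = 7 * 25.70396 = 179.92772
1/(1 + SNR_N) = 1/180.92772 = 0.0055271
Pd = (1e-8)^0.0055271 = 0.9032
Pd = 90.3%

90.3%


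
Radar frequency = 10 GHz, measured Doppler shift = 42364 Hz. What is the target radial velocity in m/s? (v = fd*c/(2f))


v = 42364 * 3e8 / (2 * 10000000000.0) = 635.5 m/s

635.5 m/s


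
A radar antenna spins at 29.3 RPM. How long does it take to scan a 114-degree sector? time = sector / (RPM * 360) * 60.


t = 114 / (29.3 * 360) * 60 = 0.65 s

0.65 s


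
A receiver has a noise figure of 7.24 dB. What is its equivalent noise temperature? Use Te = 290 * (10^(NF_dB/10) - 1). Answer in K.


NF_lin = 10^(7.24/10) = 5.296634
Te = 290 * (5.296634 - 1) = 1246.0 K

1246.0 K


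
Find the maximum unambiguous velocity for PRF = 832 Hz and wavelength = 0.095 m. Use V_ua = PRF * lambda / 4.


V_ua = 832 * 0.095 / 4 = 19.8 m/s

19.8 m/s


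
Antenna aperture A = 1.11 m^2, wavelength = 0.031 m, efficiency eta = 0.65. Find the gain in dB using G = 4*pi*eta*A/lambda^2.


G_linear = 4*pi*0.65*1.11/0.031^2 = 9434.59
G_dB = 10*log10(9434.59) = 39.7 dB

39.7 dB


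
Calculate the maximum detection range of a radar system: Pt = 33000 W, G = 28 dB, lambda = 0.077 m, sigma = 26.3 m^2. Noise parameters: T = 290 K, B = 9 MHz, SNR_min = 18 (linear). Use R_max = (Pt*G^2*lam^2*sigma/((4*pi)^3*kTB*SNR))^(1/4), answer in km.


G_lin = 10^(28/10) = 630.957344
R^4 = 33000 * 630.957344^2 * 0.077^2 * 26.3 / ((4*pi)^3 * 1.38e-23 * 290 * 9000000.0 * 18)
R^4 = 1.59232e18 m^4
R_max = (1.59232e18)^(1/4) = 35522.8 m = 35.5 km

35.5 km


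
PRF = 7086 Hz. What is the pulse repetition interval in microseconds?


PRI = 1/7086 = 0.0001411233 s = 141.1 us

141.1 us


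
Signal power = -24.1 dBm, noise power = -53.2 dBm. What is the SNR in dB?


SNR = -24.1 - (-53.2) = 29.1 dB

29.1 dB


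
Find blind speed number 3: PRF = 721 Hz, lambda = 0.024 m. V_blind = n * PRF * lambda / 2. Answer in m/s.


V_blind = 3 * 721 * 0.024 / 2 = 26.0 m/s

26.0 m/s


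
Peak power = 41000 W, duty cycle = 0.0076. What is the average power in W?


P_avg = 41000 * 0.0076 = 311.6 W

311.6 W


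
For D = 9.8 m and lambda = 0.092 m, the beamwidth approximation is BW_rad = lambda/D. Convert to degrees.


BW_rad = 0.092 / 9.8 = 0.009388
BW_deg = 0.54 degrees

0.54 degrees


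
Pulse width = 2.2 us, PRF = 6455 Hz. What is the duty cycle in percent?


DC = 2.2e-6 * 6455 * 100 = 1.42%

1.42%


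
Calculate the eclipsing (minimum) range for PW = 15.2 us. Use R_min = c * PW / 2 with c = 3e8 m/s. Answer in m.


R_min = 3e8 * 15.2e-6 / 2 = 2280.0 m

2280.0 m


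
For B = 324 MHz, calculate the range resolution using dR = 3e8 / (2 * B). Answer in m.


dR = 3e8 / (2 * 324000000.0) = 0.46 m

0.46 m


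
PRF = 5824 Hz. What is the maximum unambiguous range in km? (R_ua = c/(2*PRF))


R_ua = 3e8 / (2 * 5824) = 25755.5 m = 25.8 km

25.8 km


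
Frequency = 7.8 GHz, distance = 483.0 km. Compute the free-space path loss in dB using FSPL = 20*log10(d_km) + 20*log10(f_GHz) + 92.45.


20*log10(483.0) = 53.68
20*log10(7.8) = 17.84
FSPL = 164.0 dB

164.0 dB


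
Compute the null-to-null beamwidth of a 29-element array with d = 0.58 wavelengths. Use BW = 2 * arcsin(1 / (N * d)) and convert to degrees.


1/(N*d) = 1/(29*0.58) = 0.059453
BW = 2*arcsin(0.059453) = 6.8 degrees

6.8 degrees


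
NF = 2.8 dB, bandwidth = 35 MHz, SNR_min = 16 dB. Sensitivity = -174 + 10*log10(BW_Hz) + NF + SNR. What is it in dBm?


10*log10(35000000.0) = 75.44
S = -174 + 75.44 + 2.8 + 16 = -79.8 dBm

-79.8 dBm


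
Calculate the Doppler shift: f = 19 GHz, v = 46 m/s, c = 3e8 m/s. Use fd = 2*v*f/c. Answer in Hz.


fd = 2 * 46 * 19000000000.0 / 3e8 = 5826.7 Hz

5826.7 Hz


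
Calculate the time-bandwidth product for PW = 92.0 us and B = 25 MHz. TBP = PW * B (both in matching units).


TBP = 92.0 * 25 = 2300.0

2300.0


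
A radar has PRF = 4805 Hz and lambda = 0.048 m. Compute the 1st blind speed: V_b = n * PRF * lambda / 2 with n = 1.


V_blind = 1 * 4805 * 0.048 / 2 = 115.3 m/s

115.3 m/s


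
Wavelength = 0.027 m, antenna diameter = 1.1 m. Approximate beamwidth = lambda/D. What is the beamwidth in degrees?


BW_rad = 0.027 / 1.1 = 0.024545
BW_deg = 1.41 degrees

1.41 degrees


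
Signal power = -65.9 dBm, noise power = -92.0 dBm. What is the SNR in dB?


SNR = -65.9 - (-92.0) = 26.1 dB

26.1 dB


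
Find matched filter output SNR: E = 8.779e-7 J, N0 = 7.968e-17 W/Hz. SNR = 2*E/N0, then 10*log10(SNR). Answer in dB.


SNR_lin = 2 * 8.779e-7 / 7.968e-17 = 2.204e10
SNR_dB = 10*log10(2.204e10) = 103.4 dB

103.4 dB


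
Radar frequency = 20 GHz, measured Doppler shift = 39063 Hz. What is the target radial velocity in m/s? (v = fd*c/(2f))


v = 39063 * 3e8 / (2 * 20000000000.0) = 293.0 m/s

293.0 m/s


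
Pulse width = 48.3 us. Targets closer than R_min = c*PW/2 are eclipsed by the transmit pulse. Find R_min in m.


R_min = 3e8 * 48.3e-6 / 2 = 7245.0 m

7245.0 m


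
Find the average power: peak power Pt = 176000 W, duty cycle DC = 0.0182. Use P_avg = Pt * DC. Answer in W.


P_avg = 176000 * 0.0182 = 3203.2 W

3203.2 W


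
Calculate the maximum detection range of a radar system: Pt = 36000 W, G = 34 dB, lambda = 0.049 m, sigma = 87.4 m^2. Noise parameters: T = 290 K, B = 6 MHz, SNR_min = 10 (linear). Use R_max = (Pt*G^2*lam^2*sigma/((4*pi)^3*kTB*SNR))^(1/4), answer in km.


G_lin = 10^(34/10) = 2511.886432
R^4 = 36000 * 2511.886432^2 * 0.049^2 * 87.4 / ((4*pi)^3 * 1.38e-23 * 290 * 6000000.0 * 10)
R^4 = 1.00034e20 m^4
R_max = (1.00034e20)^(1/4) = 100008.5 m = 100.0 km

100.0 km


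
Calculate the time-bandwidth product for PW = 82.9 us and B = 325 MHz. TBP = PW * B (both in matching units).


TBP = 82.9 * 325 = 26942.5

26942.5


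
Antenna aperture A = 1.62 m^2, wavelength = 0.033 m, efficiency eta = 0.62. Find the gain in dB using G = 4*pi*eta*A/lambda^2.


G_linear = 4*pi*0.62*1.62/0.033^2 = 11590.14
G_dB = 10*log10(11590.14) = 40.6 dB

40.6 dB


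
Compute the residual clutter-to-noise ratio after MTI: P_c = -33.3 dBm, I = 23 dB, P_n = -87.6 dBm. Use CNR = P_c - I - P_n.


CNR = -33.3 - 23 - (-87.6) = 31.3 dB

31.3 dB


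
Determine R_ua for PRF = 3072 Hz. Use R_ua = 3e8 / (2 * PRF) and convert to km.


R_ua = 3e8 / (2 * 3072) = 48828.1 m = 48.8 km

48.8 km


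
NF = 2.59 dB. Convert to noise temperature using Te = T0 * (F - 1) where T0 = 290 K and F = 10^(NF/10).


NF_lin = 10^(2.59/10) = 1.815516
Te = 290 * (1.815516 - 1) = 236.5 K

236.5 K


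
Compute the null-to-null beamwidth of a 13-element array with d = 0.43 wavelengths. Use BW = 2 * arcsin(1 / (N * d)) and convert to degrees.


1/(N*d) = 1/(13*0.43) = 0.178891
BW = 2*arcsin(0.178891) = 20.6 degrees

20.6 degrees


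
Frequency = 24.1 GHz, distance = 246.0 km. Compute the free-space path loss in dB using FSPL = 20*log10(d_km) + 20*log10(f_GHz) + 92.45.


20*log10(246.0) = 47.82
20*log10(24.1) = 27.64
FSPL = 167.9 dB

167.9 dB


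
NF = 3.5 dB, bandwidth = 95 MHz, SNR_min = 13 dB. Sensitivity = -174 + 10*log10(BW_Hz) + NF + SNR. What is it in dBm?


10*log10(95000000.0) = 79.78
S = -174 + 79.78 + 3.5 + 13 = -77.7 dBm

-77.7 dBm


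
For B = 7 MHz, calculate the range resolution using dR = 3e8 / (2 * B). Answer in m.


dR = 3e8 / (2 * 7000000.0) = 21.43 m

21.43 m


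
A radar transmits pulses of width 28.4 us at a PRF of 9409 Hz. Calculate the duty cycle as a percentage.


DC = 28.4e-6 * 9409 * 100 = 26.72%

26.72%


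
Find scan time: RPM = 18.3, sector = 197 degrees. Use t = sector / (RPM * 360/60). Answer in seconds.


t = 197 / (18.3 * 360) * 60 = 1.79 s

1.79 s


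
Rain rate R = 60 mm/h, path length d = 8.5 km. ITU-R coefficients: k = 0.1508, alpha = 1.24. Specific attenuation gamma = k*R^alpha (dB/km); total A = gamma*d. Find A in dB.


gamma = 0.1508 * 60^1.24 = 24.171794 dB/km
A = 24.171794 * 8.5 = 205.46 dB

205.46 dB


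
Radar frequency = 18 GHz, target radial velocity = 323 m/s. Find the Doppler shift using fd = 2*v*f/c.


fd = 2 * 323 * 18000000000.0 / 3e8 = 38760.0 Hz

38760.0 Hz


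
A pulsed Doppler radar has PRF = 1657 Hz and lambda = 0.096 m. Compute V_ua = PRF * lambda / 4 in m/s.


V_ua = 1657 * 0.096 / 4 = 39.8 m/s

39.8 m/s


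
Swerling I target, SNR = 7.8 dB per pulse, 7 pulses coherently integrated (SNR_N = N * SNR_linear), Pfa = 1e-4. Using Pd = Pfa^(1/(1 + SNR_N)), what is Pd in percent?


SNR_lin = 10^(7.8/10) = 6.0256
SNR_N = 7 * 6.0256 = 42.1792
1/(1 + SNR_N) = 1/43.1792 = 0.0231593
Pd = (1e-4)^0.0231593 = 0.80791
Pd = 80.8%

80.8%


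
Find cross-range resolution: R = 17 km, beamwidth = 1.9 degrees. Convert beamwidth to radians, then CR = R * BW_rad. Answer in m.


BW_rad = 0.033161256
CR = 17000 * 0.033161256 = 563.7 m

563.7 m


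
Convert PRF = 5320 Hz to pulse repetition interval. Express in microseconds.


PRI = 1/5320 = 0.0001879699 s = 188.0 us

188.0 us


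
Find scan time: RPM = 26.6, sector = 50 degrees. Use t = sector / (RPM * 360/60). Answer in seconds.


t = 50 / (26.6 * 360) * 60 = 0.31 s

0.31 s


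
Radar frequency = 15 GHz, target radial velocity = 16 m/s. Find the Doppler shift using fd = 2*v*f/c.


fd = 2 * 16 * 15000000000.0 / 3e8 = 1600.0 Hz

1600.0 Hz


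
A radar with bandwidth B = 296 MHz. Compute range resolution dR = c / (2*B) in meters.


dR = 3e8 / (2 * 296000000.0) = 0.51 m

0.51 m


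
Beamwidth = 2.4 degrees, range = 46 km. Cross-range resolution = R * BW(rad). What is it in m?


BW_rad = 0.041887902
CR = 46000 * 0.041887902 = 1926.8 m

1926.8 m


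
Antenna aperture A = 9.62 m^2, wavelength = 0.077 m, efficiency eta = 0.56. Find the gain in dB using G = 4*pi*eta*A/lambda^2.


G_linear = 4*pi*0.56*9.62/0.077^2 = 11418.04
G_dB = 10*log10(11418.04) = 40.6 dB

40.6 dB


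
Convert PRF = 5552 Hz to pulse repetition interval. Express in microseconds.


PRI = 1/5552 = 0.0001801153 s = 180.1 us

180.1 us


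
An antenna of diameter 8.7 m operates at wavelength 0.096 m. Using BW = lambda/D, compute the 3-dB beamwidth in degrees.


BW_rad = 0.096 / 8.7 = 0.011034
BW_deg = 0.63 degrees

0.63 degrees


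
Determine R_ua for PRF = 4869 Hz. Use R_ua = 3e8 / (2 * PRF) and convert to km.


R_ua = 3e8 / (2 * 4869) = 30807.1 m = 30.8 km

30.8 km


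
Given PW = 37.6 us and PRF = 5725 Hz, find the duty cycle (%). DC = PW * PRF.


DC = 37.6e-6 * 5725 * 100 = 21.53%

21.53%


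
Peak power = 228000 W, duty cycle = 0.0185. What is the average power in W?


P_avg = 228000 * 0.0185 = 4218.0 W

4218.0 W


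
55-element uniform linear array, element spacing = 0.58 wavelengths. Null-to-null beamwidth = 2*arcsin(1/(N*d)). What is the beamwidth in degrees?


1/(N*d) = 1/(55*0.58) = 0.031348
BW = 2*arcsin(0.031348) = 3.6 degrees

3.6 degrees


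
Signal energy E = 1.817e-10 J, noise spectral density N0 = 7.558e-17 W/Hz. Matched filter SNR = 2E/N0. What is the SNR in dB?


SNR_lin = 2 * 1.817e-10 / 7.558e-17 = 4.808e6
SNR_dB = 10*log10(4.808e6) = 66.8 dB

66.8 dB


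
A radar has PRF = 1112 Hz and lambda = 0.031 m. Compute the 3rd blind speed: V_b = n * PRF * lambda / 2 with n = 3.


V_blind = 3 * 1112 * 0.031 / 2 = 51.7 m/s

51.7 m/s


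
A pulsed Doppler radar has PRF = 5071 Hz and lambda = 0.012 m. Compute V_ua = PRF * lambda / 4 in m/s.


V_ua = 5071 * 0.012 / 4 = 15.2 m/s

15.2 m/s


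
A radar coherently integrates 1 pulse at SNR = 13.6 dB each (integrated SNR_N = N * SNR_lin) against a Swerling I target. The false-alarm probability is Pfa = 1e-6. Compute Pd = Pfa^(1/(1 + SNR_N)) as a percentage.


SNR_lin = 10^(13.6/10) = 22.90868
SNR_N = 1 * 22.90868 = 22.90868
1/(1 + SNR_N) = 1/23.90868 = 0.0418258
Pd = (1e-6)^0.0418258 = 0.56111
Pd = 56.1%

56.1%


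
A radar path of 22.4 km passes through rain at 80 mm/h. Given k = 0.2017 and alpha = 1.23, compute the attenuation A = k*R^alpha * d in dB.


gamma = 0.2017 * 80^1.23 = 44.208582 dB/km
A = 44.208582 * 22.4 = 990.27 dB

990.27 dB


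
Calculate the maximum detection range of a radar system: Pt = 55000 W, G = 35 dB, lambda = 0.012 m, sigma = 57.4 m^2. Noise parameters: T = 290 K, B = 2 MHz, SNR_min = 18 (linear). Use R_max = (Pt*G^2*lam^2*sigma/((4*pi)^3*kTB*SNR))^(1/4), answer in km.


G_lin = 10^(35/10) = 3162.27766
R^4 = 55000 * 3162.27766^2 * 0.012^2 * 57.4 / ((4*pi)^3 * 1.38e-23 * 290 * 2000000.0 * 18)
R^4 = 1.59011e19 m^4
R_max = (1.59011e19)^(1/4) = 63147.6 m = 63.1 km

63.1 km
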